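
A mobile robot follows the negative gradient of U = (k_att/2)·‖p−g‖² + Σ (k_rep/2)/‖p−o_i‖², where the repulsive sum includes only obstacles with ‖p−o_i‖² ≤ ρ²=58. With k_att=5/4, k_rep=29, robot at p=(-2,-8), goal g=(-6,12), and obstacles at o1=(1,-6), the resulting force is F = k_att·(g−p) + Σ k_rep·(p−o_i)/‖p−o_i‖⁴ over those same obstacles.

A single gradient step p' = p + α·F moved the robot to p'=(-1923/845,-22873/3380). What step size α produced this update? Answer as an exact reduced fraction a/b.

α = 1/20

F_att = 5/4·(g−p) = 5/4·(-4,20) = (-5.0000,25.0000)
o1: d²=13 ≤ ρ²=58; F_rep = 29·(-3,-2)/13² = (-0.5148,-0.3432)
F = F_att + ΣF_rep = (-5.5148,24.6568)
Δp = p'−p = (-0.2757,1.2328); α = Δx/Fx = (-233/845) / (-932/169) = 1/20
check: Δy/Fy = (4167/3380) / (4167/169) = 1/20 ✓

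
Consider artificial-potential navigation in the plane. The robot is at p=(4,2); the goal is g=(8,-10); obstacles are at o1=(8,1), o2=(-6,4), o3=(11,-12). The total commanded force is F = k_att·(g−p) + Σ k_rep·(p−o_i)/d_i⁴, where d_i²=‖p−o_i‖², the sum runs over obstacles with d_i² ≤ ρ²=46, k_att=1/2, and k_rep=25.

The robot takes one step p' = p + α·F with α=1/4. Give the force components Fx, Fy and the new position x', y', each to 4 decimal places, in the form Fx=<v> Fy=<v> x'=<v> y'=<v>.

Fx=1.6540 Fy=-5.9135 x'=4.4135 y'=0.5216

F_att = 1/2·(g−p) = 1/2·(4,-12) = (2.0000,-6.0000)
o1: d²=17 ≤ ρ²=46; F_rep = 25·(-4,1)/17² = (-0.3460,0.0865)
o2: d²=104 > ρ²=46 → inactive
o3: d²=245 > ρ²=46 → inactive
F = F_att + ΣF_rep = (1.6540,-5.9135)
p' = p + 1/4·F = (4.4135,0.5216)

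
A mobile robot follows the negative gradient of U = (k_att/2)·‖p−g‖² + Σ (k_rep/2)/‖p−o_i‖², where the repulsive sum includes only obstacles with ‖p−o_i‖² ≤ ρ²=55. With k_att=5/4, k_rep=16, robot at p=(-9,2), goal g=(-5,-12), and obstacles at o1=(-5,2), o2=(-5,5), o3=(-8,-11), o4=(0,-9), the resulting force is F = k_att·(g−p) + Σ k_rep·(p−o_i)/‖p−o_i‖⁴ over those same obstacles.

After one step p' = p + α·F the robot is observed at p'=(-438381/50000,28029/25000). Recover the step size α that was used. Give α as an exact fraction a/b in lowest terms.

F_att = 5/4·(g−p) = 5/4·(4,-14) = (5.0000,-17.5000)
o1: d²=16 ≤ ρ²=55; F_rep = 16·(-4,0)/16² = (-0.2500,0.0000)
o2: d²=25 ≤ ρ²=55; F_rep = 16·(-4,-3)/25² = (-0.1024,-0.0768)
o3: d²=170 > ρ²=55 → inactive
o4: d²=202 > ρ²=55 → inactive
F = F_att + ΣF_rep = (4.6476,-17.5768)
Δp = p'−p = (0.2324,-0.8788); α = Δx/Fx = (11619/50000) / (11619/2500) = 1/20
check: Δy/Fy = (-21971/25000) / (-21971/1250) = 1/20 ✓

α = 1/20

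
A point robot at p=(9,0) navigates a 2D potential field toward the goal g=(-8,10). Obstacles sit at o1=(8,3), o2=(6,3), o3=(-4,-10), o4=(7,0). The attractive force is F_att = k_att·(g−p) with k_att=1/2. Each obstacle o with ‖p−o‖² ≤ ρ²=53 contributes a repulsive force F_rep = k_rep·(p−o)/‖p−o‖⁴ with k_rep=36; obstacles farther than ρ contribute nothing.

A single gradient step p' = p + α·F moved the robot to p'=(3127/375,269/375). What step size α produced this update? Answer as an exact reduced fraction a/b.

F_att = 1/2·(g−p) = 1/2·(-17,10) = (-8.5000,5.0000)
o1: d²=10 ≤ ρ²=53; F_rep = 36·(1,-3)/10² = (0.3600,-1.0800)
o2: d²=18 ≤ ρ²=53; F_rep = 36·(3,-3)/18² = (0.3333,-0.3333)
o3: d²=269 > ρ²=53 → inactive
o4: d²=4 ≤ ρ²=53; F_rep = 36·(2,0)/4² = (4.5000,0.0000)
F = F_att + ΣF_rep = (-3.3067,3.5867)
Δp = p'−p = (-0.6613,0.7173); α = Δx/Fx = (-248/375) / (-248/75) = 1/5
check: Δy/Fy = (269/375) / (269/75) = 1/5 ✓

α = 1/5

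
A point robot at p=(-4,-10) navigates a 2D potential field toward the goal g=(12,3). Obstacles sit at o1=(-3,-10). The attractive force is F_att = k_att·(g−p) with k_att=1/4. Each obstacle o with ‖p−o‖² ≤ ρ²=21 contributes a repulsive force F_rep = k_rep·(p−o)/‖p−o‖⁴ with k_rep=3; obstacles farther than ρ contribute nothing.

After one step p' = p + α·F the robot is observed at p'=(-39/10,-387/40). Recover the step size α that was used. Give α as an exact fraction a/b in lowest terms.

α = 1/10

F_att = 1/4·(g−p) = 1/4·(16,13) = (4.0000,3.2500)
o1: d²=1 ≤ ρ²=21; F_rep = 3·(-1,0)/1² = (-3.0000,0.0000)
F = F_att + ΣF_rep = (1.0000,3.2500)
Δp = p'−p = (0.1000,0.3250); α = Δx/Fx = (1/10) / (1) = 1/10
check: Δy/Fy = (13/40) / (13/4) = 1/10 ✓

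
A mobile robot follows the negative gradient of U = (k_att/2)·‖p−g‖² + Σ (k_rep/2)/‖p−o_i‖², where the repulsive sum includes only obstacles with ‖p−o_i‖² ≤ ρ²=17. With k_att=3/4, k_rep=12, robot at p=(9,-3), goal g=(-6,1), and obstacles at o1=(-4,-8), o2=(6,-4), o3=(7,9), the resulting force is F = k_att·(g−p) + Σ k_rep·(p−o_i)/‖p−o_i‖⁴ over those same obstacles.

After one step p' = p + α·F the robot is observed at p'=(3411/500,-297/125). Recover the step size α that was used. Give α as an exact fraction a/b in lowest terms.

α = 1/5

F_att = 3/4·(g−p) = 3/4·(-15,4) = (-11.2500,3.0000)
o1: d²=194 > ρ²=17 → inactive
o2: d²=10 ≤ ρ²=17; F_rep = 12·(3,1)/10² = (0.3600,0.1200)
o3: d²=148 > ρ²=17 → inactive
F = F_att + ΣF_rep = (-10.8900,3.1200)
Δp = p'−p = (-2.1780,0.6240); α = Δx/Fx = (-1089/500) / (-1089/100) = 1/5
check: Δy/Fy = (78/125) / (78/25) = 1/5 ✓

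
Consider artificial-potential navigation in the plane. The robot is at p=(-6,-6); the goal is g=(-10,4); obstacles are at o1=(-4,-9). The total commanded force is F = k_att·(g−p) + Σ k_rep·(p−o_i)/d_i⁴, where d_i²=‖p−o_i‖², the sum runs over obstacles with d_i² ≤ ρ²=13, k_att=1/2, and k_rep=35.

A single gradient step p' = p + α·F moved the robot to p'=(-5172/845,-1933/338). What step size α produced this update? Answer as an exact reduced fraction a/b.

α = 1/20

F_att = 1/2·(g−p) = 1/2·(-4,10) = (-2.0000,5.0000)
o1: d²=13 ≤ ρ²=13; F_rep = 35·(-2,3)/13² = (-0.4142,0.6213)
F = F_att + ΣF_rep = (-2.4142,5.6213)
Δp = p'−p = (-0.1207,0.2811); α = Δx/Fx = (-102/845) / (-408/169) = 1/20
check: Δy/Fy = (95/338) / (950/169) = 1/20 ✓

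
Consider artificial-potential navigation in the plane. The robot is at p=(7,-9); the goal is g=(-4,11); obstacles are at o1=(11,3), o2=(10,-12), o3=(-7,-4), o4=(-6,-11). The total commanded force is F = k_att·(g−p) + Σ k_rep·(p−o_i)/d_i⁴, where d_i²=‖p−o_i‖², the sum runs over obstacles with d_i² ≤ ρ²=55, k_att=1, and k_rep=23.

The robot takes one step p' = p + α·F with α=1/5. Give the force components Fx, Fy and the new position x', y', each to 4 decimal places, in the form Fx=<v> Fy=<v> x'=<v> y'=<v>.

F_att = 1·(g−p) = 1·(-11,20) = (-11.0000,20.0000)
o1: d²=160 > ρ²=55 → inactive
o2: d²=18 ≤ ρ²=55; F_rep = 23·(-3,3)/18² = (-0.2130,0.2130)
o3: d²=221 > ρ²=55 → inactive
o4: d²=173 > ρ²=55 → inactive
F = F_att + ΣF_rep = (-11.2130,20.2130)
p' = p + 1/5·F = (4.7574,-4.9574)

Fx=-11.2130 Fy=20.2130 x'=4.7574 y'=-4.9574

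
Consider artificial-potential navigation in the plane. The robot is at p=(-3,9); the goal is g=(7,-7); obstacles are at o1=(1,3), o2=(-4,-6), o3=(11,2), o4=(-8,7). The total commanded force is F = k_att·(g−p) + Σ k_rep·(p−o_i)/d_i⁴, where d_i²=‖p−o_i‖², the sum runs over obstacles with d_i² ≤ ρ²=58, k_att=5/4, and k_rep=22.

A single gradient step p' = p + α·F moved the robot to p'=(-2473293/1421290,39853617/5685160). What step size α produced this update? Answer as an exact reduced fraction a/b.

α = 1/10

F_att = 5/4·(g−p) = 5/4·(10,-16) = (12.5000,-20.0000)
o1: d²=52 ≤ ρ²=58; F_rep = 22·(-4,6)/52² = (-0.0325,0.0488)
o2: d²=226 > ρ²=58 → inactive
o3: d²=245 > ρ²=58 → inactive
o4: d²=29 ≤ ρ²=58; F_rep = 22·(5,2)/29² = (0.1308,0.0523)
F = F_att + ΣF_rep = (12.5983,-19.8989)
Δp = p'−p = (1.2598,-1.9899); α = Δx/Fx = (1790577/1421290) / (1790577/142129) = 1/10
check: Δy/Fy = (-11312823/5685160) / (-11312823/568516) = 1/10 ✓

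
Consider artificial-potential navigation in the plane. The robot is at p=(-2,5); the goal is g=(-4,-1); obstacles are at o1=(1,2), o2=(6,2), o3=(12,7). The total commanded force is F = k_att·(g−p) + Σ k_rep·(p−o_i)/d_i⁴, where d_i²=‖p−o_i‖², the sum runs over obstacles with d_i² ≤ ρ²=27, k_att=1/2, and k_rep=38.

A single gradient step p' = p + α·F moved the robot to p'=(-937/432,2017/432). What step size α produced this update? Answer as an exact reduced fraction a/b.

F_att = 1/2·(g−p) = 1/2·(-2,-6) = (-1.0000,-3.0000)
o1: d²=18 ≤ ρ²=27; F_rep = 38·(-3,3)/18² = (-0.3519,0.3519)
o2: d²=73 > ρ²=27 → inactive
o3: d²=200 > ρ²=27 → inactive
F = F_att + ΣF_rep = (-1.3519,-2.6481)
Δp = p'−p = (-0.1690,-0.3310); α = Δx/Fx = (-73/432) / (-73/54) = 1/8
check: Δy/Fy = (-143/432) / (-143/54) = 1/8 ✓

α = 1/8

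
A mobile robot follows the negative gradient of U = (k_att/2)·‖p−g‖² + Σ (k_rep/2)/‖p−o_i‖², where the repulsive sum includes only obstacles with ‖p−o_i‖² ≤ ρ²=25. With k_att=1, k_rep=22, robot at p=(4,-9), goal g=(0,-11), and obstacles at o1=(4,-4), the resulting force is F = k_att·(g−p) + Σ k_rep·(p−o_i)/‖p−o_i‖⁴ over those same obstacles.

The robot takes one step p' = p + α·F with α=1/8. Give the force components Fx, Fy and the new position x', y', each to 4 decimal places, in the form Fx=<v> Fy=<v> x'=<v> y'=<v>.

F_att = 1·(g−p) = 1·(-4,-2) = (-4.0000,-2.0000)
o1: d²=25 ≤ ρ²=25; F_rep = 22·(0,-5)/25² = (0.0000,-0.1760)
F = F_att + ΣF_rep = (-4.0000,-2.1760)
p' = p + 1/8·F = (3.5000,-9.2720)

Fx=-4.0000 Fy=-2.1760 x'=3.5000 y'=-9.2720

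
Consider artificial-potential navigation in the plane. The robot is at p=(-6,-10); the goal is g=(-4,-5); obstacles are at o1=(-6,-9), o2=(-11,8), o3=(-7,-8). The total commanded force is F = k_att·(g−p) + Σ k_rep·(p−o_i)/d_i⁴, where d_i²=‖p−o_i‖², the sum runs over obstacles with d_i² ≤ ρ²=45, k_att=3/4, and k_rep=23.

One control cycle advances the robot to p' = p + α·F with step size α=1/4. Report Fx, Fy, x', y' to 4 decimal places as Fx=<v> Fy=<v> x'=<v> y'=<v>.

F_att = 3/4·(g−p) = 3/4·(2,5) = (1.5000,3.7500)
o1: d²=1 ≤ ρ²=45; F_rep = 23·(0,-1)/1² = (0.0000,-23.0000)
o2: d²=349 > ρ²=45 → inactive
o3: d²=5 ≤ ρ²=45; F_rep = 23·(1,-2)/5² = (0.9200,-1.8400)
F = F_att + ΣF_rep = (2.4200,-21.0900)
p' = p + 1/4·F = (-5.3950,-15.2725)

Fx=2.4200 Fy=-21.0900 x'=-5.3950 y'=-15.2725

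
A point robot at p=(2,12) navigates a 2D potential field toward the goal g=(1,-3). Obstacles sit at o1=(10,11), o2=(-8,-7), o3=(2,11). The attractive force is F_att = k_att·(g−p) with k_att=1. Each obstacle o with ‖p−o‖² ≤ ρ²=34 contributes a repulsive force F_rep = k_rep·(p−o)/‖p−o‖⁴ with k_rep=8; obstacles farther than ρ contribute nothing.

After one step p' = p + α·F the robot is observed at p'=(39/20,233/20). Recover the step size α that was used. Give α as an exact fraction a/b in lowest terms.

F_att = 1·(g−p) = 1·(-1,-15) = (-1.0000,-15.0000)
o1: d²=65 > ρ²=34 → inactive
o2: d²=461 > ρ²=34 → inactive
o3: d²=1 ≤ ρ²=34; F_rep = 8·(0,1)/1² = (0.0000,8.0000)
F = F_att + ΣF_rep = (-1.0000,-7.0000)
Δp = p'−p = (-0.0500,-0.3500); α = Δx/Fx = (-1/20) / (-1) = 1/20
check: Δy/Fy = (-7/20) / (-7) = 1/20 ✓

α = 1/20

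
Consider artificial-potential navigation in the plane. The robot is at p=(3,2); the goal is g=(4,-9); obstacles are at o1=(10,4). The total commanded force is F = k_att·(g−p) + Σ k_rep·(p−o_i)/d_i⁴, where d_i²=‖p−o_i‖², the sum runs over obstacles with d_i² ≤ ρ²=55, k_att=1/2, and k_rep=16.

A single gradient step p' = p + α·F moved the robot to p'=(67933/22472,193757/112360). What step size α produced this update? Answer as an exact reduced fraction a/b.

F_att = 1/2·(g−p) = 1/2·(1,-11) = (0.5000,-5.5000)
o1: d²=53 ≤ ρ²=55; F_rep = 16·(-7,-2)/53² = (-0.0399,-0.0114)
F = F_att + ΣF_rep = (0.4601,-5.5114)
Δp = p'−p = (0.0230,-0.2756); α = Δx/Fx = (517/22472) / (2585/5618) = 1/20
check: Δy/Fy = (-30963/112360) / (-30963/5618) = 1/20 ✓

α = 1/20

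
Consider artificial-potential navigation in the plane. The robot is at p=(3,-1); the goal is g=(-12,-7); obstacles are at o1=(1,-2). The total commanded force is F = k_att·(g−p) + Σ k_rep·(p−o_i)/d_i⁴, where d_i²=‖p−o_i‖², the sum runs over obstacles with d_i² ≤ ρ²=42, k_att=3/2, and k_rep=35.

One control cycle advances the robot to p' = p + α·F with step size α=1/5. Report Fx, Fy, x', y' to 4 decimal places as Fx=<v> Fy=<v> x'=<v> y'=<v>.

Fx=-19.7000 Fy=-7.6000 x'=-0.9400 y'=-2.5200

F_att = 3/2·(g−p) = 3/2·(-15,-6) = (-22.5000,-9.0000)
o1: d²=5 ≤ ρ²=42; F_rep = 35·(2,1)/5² = (2.8000,1.4000)
F = F_att + ΣF_rep = (-19.7000,-7.6000)
p' = p + 1/5·F = (-0.9400,-2.5200)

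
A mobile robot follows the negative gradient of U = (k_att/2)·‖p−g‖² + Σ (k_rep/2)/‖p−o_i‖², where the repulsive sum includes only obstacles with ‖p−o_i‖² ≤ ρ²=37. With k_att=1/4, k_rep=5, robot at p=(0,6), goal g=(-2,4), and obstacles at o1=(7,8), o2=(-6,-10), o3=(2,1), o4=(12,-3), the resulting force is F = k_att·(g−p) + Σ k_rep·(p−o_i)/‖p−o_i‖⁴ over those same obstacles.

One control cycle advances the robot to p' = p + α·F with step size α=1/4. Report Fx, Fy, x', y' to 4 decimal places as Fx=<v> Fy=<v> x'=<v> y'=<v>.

F_att = 1/4·(g−p) = 1/4·(-2,-2) = (-0.5000,-0.5000)
o1: d²=53 > ρ²=37 → inactive
o2: d²=292 > ρ²=37 → inactive
o3: d²=29 ≤ ρ²=37; F_rep = 5·(-2,5)/29² = (-0.0119,0.0297)
o4: d²=225 > ρ²=37 → inactive
F = F_att + ΣF_rep = (-0.5119,-0.4703)
p' = p + 1/4·F = (-0.1280,5.8824)

Fx=-0.5119 Fy=-0.4703 x'=-0.1280 y'=5.8824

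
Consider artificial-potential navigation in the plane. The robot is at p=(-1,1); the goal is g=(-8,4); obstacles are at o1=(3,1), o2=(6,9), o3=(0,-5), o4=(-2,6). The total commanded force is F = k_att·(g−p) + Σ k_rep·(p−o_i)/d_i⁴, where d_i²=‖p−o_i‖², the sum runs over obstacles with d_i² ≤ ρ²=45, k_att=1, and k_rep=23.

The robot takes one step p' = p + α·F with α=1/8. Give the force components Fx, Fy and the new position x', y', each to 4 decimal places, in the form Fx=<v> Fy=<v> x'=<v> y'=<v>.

F_att = 1·(g−p) = 1·(-7,3) = (-7.0000,3.0000)
o1: d²=16 ≤ ρ²=45; F_rep = 23·(-4,0)/16² = (-0.3594,0.0000)
o2: d²=113 > ρ²=45 → inactive
o3: d²=37 ≤ ρ²=45; F_rep = 23·(-1,6)/37² = (-0.0168,0.1008)
o4: d²=26 ≤ ρ²=45; F_rep = 23·(1,-5)/26² = (0.0340,-0.1701)
F = F_att + ΣF_rep = (-7.3422,2.9307)
p' = p + 1/8·F = (-1.9178,1.3663)

Fx=-7.3422 Fy=2.9307 x'=-1.9178 y'=1.3663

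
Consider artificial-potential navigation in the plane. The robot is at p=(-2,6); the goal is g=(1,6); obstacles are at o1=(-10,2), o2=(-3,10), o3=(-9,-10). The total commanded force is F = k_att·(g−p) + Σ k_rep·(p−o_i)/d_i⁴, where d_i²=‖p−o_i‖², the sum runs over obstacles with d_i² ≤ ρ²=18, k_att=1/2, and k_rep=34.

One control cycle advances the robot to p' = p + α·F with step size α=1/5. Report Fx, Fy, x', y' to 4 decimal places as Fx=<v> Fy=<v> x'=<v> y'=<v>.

Fx=1.6176 Fy=-0.4706 x'=-1.6765 y'=5.9059

F_att = 1/2·(g−p) = 1/2·(3,0) = (1.5000,0.0000)
o1: d²=80 > ρ²=18 → inactive
o2: d²=17 ≤ ρ²=18; F_rep = 34·(1,-4)/17² = (0.1176,-0.4706)
o3: d²=305 > ρ²=18 → inactive
F = F_att + ΣF_rep = (1.6176,-0.4706)
p' = p + 1/5·F = (-1.6765,5.9059)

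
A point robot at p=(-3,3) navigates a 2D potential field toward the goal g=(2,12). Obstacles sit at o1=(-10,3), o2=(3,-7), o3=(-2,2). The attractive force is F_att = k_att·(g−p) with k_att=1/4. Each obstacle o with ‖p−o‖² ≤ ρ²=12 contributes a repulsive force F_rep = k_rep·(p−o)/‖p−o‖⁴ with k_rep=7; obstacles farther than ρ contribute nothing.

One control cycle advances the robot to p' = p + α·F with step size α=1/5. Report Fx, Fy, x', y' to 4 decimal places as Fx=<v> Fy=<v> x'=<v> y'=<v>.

Fx=-0.5000 Fy=4.0000 x'=-3.1000 y'=3.8000

F_att = 1/4·(g−p) = 1/4·(5,9) = (1.2500,2.2500)
o1: d²=49 > ρ²=12 → inactive
o2: d²=136 > ρ²=12 → inactive
o3: d²=2 ≤ ρ²=12; F_rep = 7·(-1,1)/2² = (-1.7500,1.7500)
F = F_att + ΣF_rep = (-0.5000,4.0000)
p' = p + 1/5·F = (-3.1000,3.8000)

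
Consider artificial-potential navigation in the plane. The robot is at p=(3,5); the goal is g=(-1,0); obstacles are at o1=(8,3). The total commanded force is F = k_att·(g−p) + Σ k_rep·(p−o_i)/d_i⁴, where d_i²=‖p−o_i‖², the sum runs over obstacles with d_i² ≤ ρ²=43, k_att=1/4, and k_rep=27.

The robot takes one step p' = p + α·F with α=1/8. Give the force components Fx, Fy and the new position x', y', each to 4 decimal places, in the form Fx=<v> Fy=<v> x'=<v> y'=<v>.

F_att = 1/4·(g−p) = 1/4·(-4,-5) = (-1.0000,-1.2500)
o1: d²=29 ≤ ρ²=43; F_rep = 27·(-5,2)/29² = (-0.1605,0.0642)
F = F_att + ΣF_rep = (-1.1605,-1.1858)
p' = p + 1/8·F = (2.8549,4.8518)

Fx=-1.1605 Fy=-1.1858 x'=2.8549 y'=4.8518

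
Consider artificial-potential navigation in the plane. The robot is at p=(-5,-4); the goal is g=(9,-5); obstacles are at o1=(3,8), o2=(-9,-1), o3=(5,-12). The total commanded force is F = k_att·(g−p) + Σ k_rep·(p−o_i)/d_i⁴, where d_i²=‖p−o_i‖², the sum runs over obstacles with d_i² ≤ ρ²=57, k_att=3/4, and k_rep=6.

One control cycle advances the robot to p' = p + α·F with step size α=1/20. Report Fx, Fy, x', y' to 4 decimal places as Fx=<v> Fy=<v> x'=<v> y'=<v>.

F_att = 3/4·(g−p) = 3/4·(14,-1) = (10.5000,-0.7500)
o1: d²=208 > ρ²=57 → inactive
o2: d²=25 ≤ ρ²=57; F_rep = 6·(4,-3)/25² = (0.0384,-0.0288)
o3: d²=164 > ρ²=57 → inactive
F = F_att + ΣF_rep = (10.5384,-0.7788)
p' = p + 1/20·F = (-4.4731,-4.0389)

Fx=10.5384 Fy=-0.7788 x'=-4.4731 y'=-4.0389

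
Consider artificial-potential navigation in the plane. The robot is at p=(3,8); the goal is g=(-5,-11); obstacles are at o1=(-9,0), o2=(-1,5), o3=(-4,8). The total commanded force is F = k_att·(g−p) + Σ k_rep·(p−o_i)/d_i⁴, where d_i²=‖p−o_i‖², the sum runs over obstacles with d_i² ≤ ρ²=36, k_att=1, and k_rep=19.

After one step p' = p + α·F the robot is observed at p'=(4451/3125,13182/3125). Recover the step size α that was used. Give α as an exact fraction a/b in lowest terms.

α = 1/5

F_att = 1·(g−p) = 1·(-8,-19) = (-8.0000,-19.0000)
o1: d²=208 > ρ²=36 → inactive
o2: d²=25 ≤ ρ²=36; F_rep = 19·(4,3)/25² = (0.1216,0.0912)
o3: d²=49 > ρ²=36 → inactive
F = F_att + ΣF_rep = (-7.8784,-18.9088)
Δp = p'−p = (-1.5757,-3.7818); α = Δx/Fx = (-4924/3125) / (-4924/625) = 1/5
check: Δy/Fy = (-11818/3125) / (-11818/625) = 1/5 ✓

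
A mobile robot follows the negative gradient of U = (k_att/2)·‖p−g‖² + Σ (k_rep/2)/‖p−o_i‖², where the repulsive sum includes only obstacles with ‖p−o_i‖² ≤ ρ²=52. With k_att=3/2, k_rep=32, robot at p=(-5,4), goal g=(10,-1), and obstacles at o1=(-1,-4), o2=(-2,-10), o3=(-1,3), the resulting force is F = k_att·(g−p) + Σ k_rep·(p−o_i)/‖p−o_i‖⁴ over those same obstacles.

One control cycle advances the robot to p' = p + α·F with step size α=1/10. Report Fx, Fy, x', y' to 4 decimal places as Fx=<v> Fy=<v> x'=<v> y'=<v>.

Fx=22.0571 Fy=-7.3893 x'=-2.7943 y'=3.2611

F_att = 3/2·(g−p) = 3/2·(15,-5) = (22.5000,-7.5000)
o1: d²=80 > ρ²=52 → inactive
o2: d²=205 > ρ²=52 → inactive
o3: d²=17 ≤ ρ²=52; F_rep = 32·(-4,1)/17² = (-0.4429,0.1107)
F = F_att + ΣF_rep = (22.0571,-7.3893)
p' = p + 1/10·F = (-2.7943,3.2611)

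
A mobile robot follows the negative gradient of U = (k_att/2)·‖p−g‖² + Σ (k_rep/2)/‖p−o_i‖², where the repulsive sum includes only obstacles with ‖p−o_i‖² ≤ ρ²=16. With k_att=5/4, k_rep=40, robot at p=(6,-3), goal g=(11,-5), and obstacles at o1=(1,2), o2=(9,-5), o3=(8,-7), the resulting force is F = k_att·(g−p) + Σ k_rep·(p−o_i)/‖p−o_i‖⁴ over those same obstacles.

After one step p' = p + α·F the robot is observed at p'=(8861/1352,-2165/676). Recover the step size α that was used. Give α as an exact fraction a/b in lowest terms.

α = 1/10

F_att = 5/4·(g−p) = 5/4·(5,-2) = (6.2500,-2.5000)
o1: d²=50 > ρ²=16 → inactive
o2: d²=13 ≤ ρ²=16; F_rep = 40·(-3,2)/13² = (-0.7101,0.4734)
o3: d²=20 > ρ²=16 → inactive
F = F_att + ΣF_rep = (5.5399,-2.0266)
Δp = p'−p = (0.5540,-0.2027); α = Δx/Fx = (749/1352) / (3745/676) = 1/10
check: Δy/Fy = (-137/676) / (-685/338) = 1/10 ✓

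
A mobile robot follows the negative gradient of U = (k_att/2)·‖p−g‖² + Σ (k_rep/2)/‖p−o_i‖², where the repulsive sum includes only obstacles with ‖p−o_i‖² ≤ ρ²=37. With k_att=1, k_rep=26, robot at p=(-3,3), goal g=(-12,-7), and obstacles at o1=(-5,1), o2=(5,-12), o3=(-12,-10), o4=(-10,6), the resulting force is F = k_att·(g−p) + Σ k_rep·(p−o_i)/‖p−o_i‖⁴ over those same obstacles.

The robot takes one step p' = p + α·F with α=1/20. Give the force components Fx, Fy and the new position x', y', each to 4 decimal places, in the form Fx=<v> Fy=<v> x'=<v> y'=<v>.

Fx=-8.1875 Fy=-9.1875 x'=-3.4094 y'=2.5406

F_att = 1·(g−p) = 1·(-9,-10) = (-9.0000,-10.0000)
o1: d²=8 ≤ ρ²=37; F_rep = 26·(2,2)/8² = (0.8125,0.8125)
o2: d²=289 > ρ²=37 → inactive
o3: d²=250 > ρ²=37 → inactive
o4: d²=58 > ρ²=37 → inactive
F = F_att + ΣF_rep = (-8.1875,-9.1875)
p' = p + 1/20·F = (-3.4094,2.5406)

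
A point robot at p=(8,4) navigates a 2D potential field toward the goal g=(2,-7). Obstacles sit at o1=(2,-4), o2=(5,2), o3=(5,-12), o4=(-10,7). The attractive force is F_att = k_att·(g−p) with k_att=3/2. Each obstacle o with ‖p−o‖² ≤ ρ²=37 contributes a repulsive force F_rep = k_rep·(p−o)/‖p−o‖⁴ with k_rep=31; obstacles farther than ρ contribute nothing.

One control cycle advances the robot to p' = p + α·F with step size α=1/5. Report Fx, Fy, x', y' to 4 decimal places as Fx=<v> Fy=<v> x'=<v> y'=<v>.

Fx=-8.4497 Fy=-16.1331 x'=6.3101 y'=0.7734

F_att = 3/2·(g−p) = 3/2·(-6,-11) = (-9.0000,-16.5000)
o1: d²=100 > ρ²=37 → inactive
o2: d²=13 ≤ ρ²=37; F_rep = 31·(3,2)/13² = (0.5503,0.3669)
o3: d²=265 > ρ²=37 → inactive
o4: d²=333 > ρ²=37 → inactive
F = F_att + ΣF_rep = (-8.4497,-16.1331)
p' = p + 1/5·F = (6.3101,0.7734)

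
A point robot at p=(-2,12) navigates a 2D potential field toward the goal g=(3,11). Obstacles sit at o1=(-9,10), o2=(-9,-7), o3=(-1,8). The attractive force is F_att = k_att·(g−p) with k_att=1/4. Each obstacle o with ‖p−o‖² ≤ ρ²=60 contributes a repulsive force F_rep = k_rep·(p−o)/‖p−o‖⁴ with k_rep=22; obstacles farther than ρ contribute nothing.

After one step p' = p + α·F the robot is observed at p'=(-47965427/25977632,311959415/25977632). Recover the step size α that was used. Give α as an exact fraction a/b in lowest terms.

α = 1/8

F_att = 1/4·(g−p) = 1/4·(5,-1) = (1.2500,-0.2500)
o1: d²=53 ≤ ρ²=60; F_rep = 22·(7,2)/53² = (0.0548,0.0157)
o2: d²=410 > ρ²=60 → inactive
o3: d²=17 ≤ ρ²=60; F_rep = 22·(-1,4)/17² = (-0.0761,0.3045)
F = F_att + ΣF_rep = (1.2287,0.0702)
Δp = p'−p = (0.1536,0.0088); α = Δx/Fx = (3989837/25977632) / (3989837/3247204) = 1/8
check: Δy/Fy = (227831/25977632) / (227831/3247204) = 1/8 ✓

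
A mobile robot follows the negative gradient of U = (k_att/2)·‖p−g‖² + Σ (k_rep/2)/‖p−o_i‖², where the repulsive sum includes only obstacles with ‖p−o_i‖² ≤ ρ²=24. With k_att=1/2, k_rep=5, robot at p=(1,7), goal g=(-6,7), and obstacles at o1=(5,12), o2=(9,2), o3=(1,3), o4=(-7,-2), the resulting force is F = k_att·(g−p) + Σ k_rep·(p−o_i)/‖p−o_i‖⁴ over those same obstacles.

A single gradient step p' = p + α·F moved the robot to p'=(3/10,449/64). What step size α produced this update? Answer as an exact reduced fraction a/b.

α = 1/5

F_att = 1/2·(g−p) = 1/2·(-7,0) = (-3.5000,0.0000)
o1: d²=41 > ρ²=24 → inactive
o2: d²=89 > ρ²=24 → inactive
o3: d²=16 ≤ ρ²=24; F_rep = 5·(0,4)/16² = (0.0000,0.0781)
o4: d²=145 > ρ²=24 → inactive
F = F_att + ΣF_rep = (-3.5000,0.0781)
Δp = p'−p = (-0.7000,0.0156); α = Δx/Fx = (-7/10) / (-7/2) = 1/5
check: Δy/Fy = (1/64) / (5/64) = 1/5 ✓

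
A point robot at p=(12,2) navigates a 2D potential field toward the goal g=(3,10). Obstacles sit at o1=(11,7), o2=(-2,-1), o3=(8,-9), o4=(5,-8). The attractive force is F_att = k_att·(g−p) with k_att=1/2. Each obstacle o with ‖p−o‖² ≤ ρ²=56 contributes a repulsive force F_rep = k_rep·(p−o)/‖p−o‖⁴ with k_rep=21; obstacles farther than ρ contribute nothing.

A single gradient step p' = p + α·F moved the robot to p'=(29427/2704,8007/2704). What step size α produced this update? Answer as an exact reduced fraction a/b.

α = 1/4

F_att = 1/2·(g−p) = 1/2·(-9,8) = (-4.5000,4.0000)
o1: d²=26 ≤ ρ²=56; F_rep = 21·(1,-5)/26² = (0.0311,-0.1553)
o2: d²=205 > ρ²=56 → inactive
o3: d²=137 > ρ²=56 → inactive
o4: d²=149 > ρ²=56 → inactive
F = F_att + ΣF_rep = (-4.4689,3.8447)
Δp = p'−p = (-1.1172,0.9612); α = Δx/Fx = (-3021/2704) / (-3021/676) = 1/4
check: Δy/Fy = (2599/2704) / (2599/676) = 1/4 ✓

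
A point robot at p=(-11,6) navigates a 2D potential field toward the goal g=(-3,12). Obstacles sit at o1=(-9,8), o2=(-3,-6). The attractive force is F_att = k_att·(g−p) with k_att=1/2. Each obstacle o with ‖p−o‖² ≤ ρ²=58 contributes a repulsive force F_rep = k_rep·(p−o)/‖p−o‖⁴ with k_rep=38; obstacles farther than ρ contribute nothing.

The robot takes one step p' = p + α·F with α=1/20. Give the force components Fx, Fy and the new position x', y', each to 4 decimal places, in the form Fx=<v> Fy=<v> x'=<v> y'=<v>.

F_att = 1/2·(g−p) = 1/2·(8,6) = (4.0000,3.0000)
o1: d²=8 ≤ ρ²=58; F_rep = 38·(-2,-2)/8² = (-1.1875,-1.1875)
o2: d²=208 > ρ²=58 → inactive
F = F_att + ΣF_rep = (2.8125,1.8125)
p' = p + 1/20·F = (-10.8594,6.0906)

Fx=2.8125 Fy=1.8125 x'=-10.8594 y'=6.0906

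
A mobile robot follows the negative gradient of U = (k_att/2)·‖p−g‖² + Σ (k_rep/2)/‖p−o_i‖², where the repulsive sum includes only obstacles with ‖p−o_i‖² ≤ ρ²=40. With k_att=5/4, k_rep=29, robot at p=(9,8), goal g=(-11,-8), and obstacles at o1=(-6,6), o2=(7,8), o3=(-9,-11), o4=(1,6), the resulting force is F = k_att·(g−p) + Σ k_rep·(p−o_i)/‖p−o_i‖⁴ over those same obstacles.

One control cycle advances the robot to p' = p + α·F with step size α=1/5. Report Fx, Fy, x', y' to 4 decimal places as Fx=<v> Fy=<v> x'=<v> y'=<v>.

F_att = 5/4·(g−p) = 5/4·(-20,-16) = (-25.0000,-20.0000)
o1: d²=229 > ρ²=40 → inactive
o2: d²=4 ≤ ρ²=40; F_rep = 29·(2,0)/4² = (3.6250,0.0000)
o3: d²=685 > ρ²=40 → inactive
o4: d²=68 > ρ²=40 → inactive
F = F_att + ΣF_rep = (-21.3750,-20.0000)
p' = p + 1/5·F = (4.7250,4.0000)

Fx=-21.3750 Fy=-20.0000 x'=4.7250 y'=4.0000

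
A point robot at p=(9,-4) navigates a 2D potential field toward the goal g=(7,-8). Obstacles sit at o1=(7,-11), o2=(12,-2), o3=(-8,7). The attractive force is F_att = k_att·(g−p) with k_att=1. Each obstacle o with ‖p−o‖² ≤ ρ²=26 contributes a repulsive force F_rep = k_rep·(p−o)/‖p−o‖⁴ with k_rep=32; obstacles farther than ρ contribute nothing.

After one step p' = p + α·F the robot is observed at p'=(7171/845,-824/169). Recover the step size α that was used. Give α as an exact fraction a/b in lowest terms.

F_att = 1·(g−p) = 1·(-2,-4) = (-2.0000,-4.0000)
o1: d²=53 > ρ²=26 → inactive
o2: d²=13 ≤ ρ²=26; F_rep = 32·(-3,-2)/13² = (-0.5680,-0.3787)
o3: d²=410 > ρ²=26 → inactive
F = F_att + ΣF_rep = (-2.5680,-4.3787)
Δp = p'−p = (-0.5136,-0.8757); α = Δx/Fx = (-434/845) / (-434/169) = 1/5
check: Δy/Fy = (-148/169) / (-740/169) = 1/5 ✓

α = 1/5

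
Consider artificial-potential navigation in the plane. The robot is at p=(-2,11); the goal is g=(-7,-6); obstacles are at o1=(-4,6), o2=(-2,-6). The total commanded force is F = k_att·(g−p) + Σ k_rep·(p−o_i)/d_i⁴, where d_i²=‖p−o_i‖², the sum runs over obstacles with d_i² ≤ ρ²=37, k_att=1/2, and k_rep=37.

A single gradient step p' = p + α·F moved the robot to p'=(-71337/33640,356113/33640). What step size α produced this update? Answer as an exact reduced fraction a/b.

α = 1/20

F_att = 1/2·(g−p) = 1/2·(-5,-17) = (-2.5000,-8.5000)
o1: d²=29 ≤ ρ²=37; F_rep = 37·(2,5)/29² = (0.0880,0.2200)
o2: d²=289 > ρ²=37 → inactive
F = F_att + ΣF_rep = (-2.4120,-8.2800)
Δp = p'−p = (-0.1206,-0.4140); α = Δx/Fx = (-4057/33640) / (-4057/1682) = 1/20
check: Δy/Fy = (-13927/33640) / (-13927/1682) = 1/20 ✓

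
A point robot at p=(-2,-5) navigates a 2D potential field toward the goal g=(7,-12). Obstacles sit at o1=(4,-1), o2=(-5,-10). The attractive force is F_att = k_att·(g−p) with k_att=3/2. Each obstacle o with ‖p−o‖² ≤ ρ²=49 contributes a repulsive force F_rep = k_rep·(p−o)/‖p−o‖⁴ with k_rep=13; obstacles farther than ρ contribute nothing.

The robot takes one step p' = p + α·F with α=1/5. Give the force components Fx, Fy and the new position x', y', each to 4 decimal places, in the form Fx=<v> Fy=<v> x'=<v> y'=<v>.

Fx=13.5337 Fy=-10.4438 x'=0.7067 y'=-7.0888

F_att = 3/2·(g−p) = 3/2·(9,-7) = (13.5000,-10.5000)
o1: d²=52 > ρ²=49 → inactive
o2: d²=34 ≤ ρ²=49; F_rep = 13·(3,5)/34² = (0.0337,0.0562)
F = F_att + ΣF_rep = (13.5337,-10.4438)
p' = p + 1/5·F = (0.7067,-7.0888)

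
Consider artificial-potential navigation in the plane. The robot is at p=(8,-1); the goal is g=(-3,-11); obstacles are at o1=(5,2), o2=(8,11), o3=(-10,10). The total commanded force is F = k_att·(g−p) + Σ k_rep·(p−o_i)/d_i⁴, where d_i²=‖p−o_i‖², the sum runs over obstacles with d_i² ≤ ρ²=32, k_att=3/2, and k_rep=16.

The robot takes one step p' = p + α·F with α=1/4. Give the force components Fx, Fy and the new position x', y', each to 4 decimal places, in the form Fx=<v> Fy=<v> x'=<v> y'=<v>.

Fx=-16.3519 Fy=-15.1481 x'=3.9120 y'=-4.7870

F_att = 3/2·(g−p) = 3/2·(-11,-10) = (-16.5000,-15.0000)
o1: d²=18 ≤ ρ²=32; F_rep = 16·(3,-3)/18² = (0.1481,-0.1481)
o2: d²=144 > ρ²=32 → inactive
o3: d²=445 > ρ²=32 → inactive
F = F_att + ΣF_rep = (-16.3519,-15.1481)
p' = p + 1/4·F = (3.9120,-4.7870)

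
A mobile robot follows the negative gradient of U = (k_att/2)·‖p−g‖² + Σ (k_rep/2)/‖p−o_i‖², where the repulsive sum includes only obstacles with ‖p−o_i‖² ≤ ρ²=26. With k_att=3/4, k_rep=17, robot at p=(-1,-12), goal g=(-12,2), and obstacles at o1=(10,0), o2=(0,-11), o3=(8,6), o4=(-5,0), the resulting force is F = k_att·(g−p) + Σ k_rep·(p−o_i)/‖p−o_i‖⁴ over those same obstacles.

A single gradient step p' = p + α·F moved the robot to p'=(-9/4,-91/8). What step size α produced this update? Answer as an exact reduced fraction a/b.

F_att = 3/4·(g−p) = 3/4·(-11,14) = (-8.2500,10.5000)
o1: d²=265 > ρ²=26 → inactive
o2: d²=2 ≤ ρ²=26; F_rep = 17·(-1,-1)/2² = (-4.2500,-4.2500)
o3: d²=405 > ρ²=26 → inactive
o4: d²=160 > ρ²=26 → inactive
F = F_att + ΣF_rep = (-12.5000,6.2500)
Δp = p'−p = (-1.2500,0.6250); α = Δx/Fx = (-5/4) / (-25/2) = 1/10
check: Δy/Fy = (5/8) / (25/4) = 1/10 ✓

α = 1/10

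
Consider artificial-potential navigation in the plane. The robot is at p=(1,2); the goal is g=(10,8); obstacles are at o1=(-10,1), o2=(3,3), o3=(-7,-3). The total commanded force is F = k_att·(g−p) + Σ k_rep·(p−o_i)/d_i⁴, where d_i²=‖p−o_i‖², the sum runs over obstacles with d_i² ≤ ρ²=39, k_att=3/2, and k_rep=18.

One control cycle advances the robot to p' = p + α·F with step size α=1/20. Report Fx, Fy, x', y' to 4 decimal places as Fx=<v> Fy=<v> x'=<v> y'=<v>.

F_att = 3/2·(g−p) = 3/2·(9,6) = (13.5000,9.0000)
o1: d²=122 > ρ²=39 → inactive
o2: d²=5 ≤ ρ²=39; F_rep = 18·(-2,-1)/5² = (-1.4400,-0.7200)
o3: d²=89 > ρ²=39 → inactive
F = F_att + ΣF_rep = (12.0600,8.2800)
p' = p + 1/20·F = (1.6030,2.4140)

Fx=12.0600 Fy=8.2800 x'=1.6030 y'=2.4140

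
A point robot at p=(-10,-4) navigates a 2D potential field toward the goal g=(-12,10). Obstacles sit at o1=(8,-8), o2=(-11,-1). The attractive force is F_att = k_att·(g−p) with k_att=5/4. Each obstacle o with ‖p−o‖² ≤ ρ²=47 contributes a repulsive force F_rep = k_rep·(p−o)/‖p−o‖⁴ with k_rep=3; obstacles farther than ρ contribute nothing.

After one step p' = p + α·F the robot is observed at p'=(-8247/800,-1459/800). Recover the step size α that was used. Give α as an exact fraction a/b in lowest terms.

F_att = 5/4·(g−p) = 5/4·(-2,14) = (-2.5000,17.5000)
o1: d²=340 > ρ²=47 → inactive
o2: d²=10 ≤ ρ²=47; F_rep = 3·(1,-3)/10² = (0.0300,-0.0900)
F = F_att + ΣF_rep = (-2.4700,17.4100)
Δp = p'−p = (-0.3088,2.1763); α = Δx/Fx = (-247/800) / (-247/100) = 1/8
check: Δy/Fy = (1741/800) / (1741/100) = 1/8 ✓

α = 1/8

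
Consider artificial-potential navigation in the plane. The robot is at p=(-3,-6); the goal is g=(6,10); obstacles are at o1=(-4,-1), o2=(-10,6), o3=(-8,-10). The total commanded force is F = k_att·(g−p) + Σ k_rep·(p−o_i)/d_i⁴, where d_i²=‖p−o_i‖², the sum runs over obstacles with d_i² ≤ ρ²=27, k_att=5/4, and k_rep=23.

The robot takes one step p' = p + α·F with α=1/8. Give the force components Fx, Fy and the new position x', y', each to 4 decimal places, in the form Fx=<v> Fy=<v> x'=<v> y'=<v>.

F_att = 5/4·(g−p) = 5/4·(9,16) = (11.2500,20.0000)
o1: d²=26 ≤ ρ²=27; F_rep = 23·(1,-5)/26² = (0.0340,-0.1701)
o2: d²=193 > ρ²=27 → inactive
o3: d²=41 > ρ²=27 → inactive
F = F_att + ΣF_rep = (11.2840,19.8299)
p' = p + 1/8·F = (-1.5895,-3.5213)

Fx=11.2840 Fy=19.8299 x'=-1.5895 y'=-3.5213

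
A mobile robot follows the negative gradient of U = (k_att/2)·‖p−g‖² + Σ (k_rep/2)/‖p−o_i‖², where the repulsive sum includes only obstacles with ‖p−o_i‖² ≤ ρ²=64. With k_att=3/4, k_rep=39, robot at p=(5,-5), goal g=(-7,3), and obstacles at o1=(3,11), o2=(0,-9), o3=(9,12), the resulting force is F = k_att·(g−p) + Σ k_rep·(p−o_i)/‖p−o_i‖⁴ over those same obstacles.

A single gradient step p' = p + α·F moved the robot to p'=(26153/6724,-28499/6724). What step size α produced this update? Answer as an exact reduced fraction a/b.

α = 1/8

F_att = 3/4·(g−p) = 3/4·(-12,8) = (-9.0000,6.0000)
o1: d²=260 > ρ²=64 → inactive
o2: d²=41 ≤ ρ²=64; F_rep = 39·(5,4)/41² = (0.1160,0.0928)
o3: d²=305 > ρ²=64 → inactive
F = F_att + ΣF_rep = (-8.8840,6.0928)
Δp = p'−p = (-1.1105,0.7616); α = Δx/Fx = (-7467/6724) / (-14934/1681) = 1/8
check: Δy/Fy = (5121/6724) / (10242/1681) = 1/8 ✓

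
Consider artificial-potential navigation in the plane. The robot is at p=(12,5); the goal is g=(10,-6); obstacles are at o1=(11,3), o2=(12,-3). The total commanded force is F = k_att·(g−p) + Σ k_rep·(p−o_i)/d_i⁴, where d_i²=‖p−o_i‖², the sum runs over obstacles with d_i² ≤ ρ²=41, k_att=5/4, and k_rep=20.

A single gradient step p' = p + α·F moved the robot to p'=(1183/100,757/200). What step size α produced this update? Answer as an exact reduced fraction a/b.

F_att = 5/4·(g−p) = 5/4·(-2,-11) = (-2.5000,-13.7500)
o1: d²=5 ≤ ρ²=41; F_rep = 20·(1,2)/5² = (0.8000,1.6000)
o2: d²=64 > ρ²=41 → inactive
F = F_att + ΣF_rep = (-1.7000,-12.1500)
Δp = p'−p = (-0.1700,-1.2150); α = Δx/Fx = (-17/100) / (-17/10) = 1/10
check: Δy/Fy = (-243/200) / (-243/20) = 1/10 ✓

α = 1/10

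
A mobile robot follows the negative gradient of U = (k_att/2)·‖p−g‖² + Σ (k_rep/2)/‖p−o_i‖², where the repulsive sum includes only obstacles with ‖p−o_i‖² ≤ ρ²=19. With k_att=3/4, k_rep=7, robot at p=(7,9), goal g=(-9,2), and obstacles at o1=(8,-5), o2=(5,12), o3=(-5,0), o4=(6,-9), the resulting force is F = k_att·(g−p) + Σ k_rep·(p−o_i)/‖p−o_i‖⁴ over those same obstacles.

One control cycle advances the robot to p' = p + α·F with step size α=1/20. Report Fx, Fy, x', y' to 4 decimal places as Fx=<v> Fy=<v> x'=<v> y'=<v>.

Fx=-11.9172 Fy=-5.3743 x'=6.4041 y'=8.7313

F_att = 3/4·(g−p) = 3/4·(-16,-7) = (-12.0000,-5.2500)
o1: d²=197 > ρ²=19 → inactive
o2: d²=13 ≤ ρ²=19; F_rep = 7·(2,-3)/13² = (0.0828,-0.1243)
o3: d²=225 > ρ²=19 → inactive
o4: d²=325 > ρ²=19 → inactive
F = F_att + ΣF_rep = (-11.9172,-5.3743)
p' = p + 1/20·F = (6.4041,8.7313)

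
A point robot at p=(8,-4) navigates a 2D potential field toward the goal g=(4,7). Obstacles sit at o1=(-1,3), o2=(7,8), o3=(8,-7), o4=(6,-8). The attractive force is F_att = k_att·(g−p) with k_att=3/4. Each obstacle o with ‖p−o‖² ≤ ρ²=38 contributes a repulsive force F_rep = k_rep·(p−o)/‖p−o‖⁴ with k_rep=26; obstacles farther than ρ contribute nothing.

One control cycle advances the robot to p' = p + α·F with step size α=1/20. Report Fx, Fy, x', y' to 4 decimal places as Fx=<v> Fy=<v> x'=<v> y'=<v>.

F_att = 3/4·(g−p) = 3/4·(-4,11) = (-3.0000,8.2500)
o1: d²=130 > ρ²=38 → inactive
o2: d²=145 > ρ²=38 → inactive
o3: d²=9 ≤ ρ²=38; F_rep = 26·(0,3)/9² = (0.0000,0.9630)
o4: d²=20 ≤ ρ²=38; F_rep = 26·(2,4)/20² = (0.1300,0.2600)
F = F_att + ΣF_rep = (-2.8700,9.4730)
p' = p + 1/20·F = (7.8565,-3.5264)

Fx=-2.8700 Fy=9.4730 x'=7.8565 y'=-3.5264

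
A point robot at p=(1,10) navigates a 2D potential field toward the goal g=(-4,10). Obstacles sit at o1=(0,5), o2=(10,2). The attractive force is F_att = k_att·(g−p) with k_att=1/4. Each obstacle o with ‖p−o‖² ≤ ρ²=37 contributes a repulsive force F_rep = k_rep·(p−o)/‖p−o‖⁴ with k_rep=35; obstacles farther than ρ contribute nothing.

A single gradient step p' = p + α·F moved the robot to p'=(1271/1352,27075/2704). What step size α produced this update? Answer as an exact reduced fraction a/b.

α = 1/20

F_att = 1/4·(g−p) = 1/4·(-5,0) = (-1.2500,0.0000)
o1: d²=26 ≤ ρ²=37; F_rep = 35·(1,5)/26² = (0.0518,0.2589)
o2: d²=145 > ρ²=37 → inactive
F = F_att + ΣF_rep = (-1.1982,0.2589)
Δp = p'−p = (-0.0599,0.0129); α = Δx/Fx = (-81/1352) / (-405/338) = 1/20
check: Δy/Fy = (35/2704) / (175/676) = 1/20 ✓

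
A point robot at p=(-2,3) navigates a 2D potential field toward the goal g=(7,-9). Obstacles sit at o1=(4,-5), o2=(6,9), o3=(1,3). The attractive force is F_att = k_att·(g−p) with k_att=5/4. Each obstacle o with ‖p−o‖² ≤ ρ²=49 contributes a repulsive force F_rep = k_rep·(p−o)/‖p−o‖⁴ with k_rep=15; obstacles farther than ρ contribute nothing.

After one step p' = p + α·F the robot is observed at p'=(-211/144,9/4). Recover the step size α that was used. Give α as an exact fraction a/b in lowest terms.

α = 1/20

F_att = 5/4·(g−p) = 5/4·(9,-12) = (11.2500,-15.0000)
o1: d²=100 > ρ²=49 → inactive
o2: d²=100 > ρ²=49 → inactive
o3: d²=9 ≤ ρ²=49; F_rep = 15·(-3,0)/9² = (-0.5556,0.0000)
F = F_att + ΣF_rep = (10.6944,-15.0000)
Δp = p'−p = (0.5347,-0.7500); α = Δx/Fx = (77/144) / (385/36) = 1/20
check: Δy/Fy = (-3/4) / (-15) = 1/20 ✓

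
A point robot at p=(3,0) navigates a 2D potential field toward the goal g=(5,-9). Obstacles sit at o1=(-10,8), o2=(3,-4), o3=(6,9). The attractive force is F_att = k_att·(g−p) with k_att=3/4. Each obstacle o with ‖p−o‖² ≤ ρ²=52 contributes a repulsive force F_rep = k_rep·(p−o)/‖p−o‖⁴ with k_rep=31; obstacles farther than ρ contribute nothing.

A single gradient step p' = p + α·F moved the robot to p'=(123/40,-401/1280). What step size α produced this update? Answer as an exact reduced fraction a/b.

α = 1/20

F_att = 3/4·(g−p) = 3/4·(2,-9) = (1.5000,-6.7500)
o1: d²=233 > ρ²=52 → inactive
o2: d²=16 ≤ ρ²=52; F_rep = 31·(0,4)/16² = (0.0000,0.4844)
o3: d²=90 > ρ²=52 → inactive
F = F_att + ΣF_rep = (1.5000,-6.2656)
Δp = p'−p = (0.0750,-0.3133); α = Δx/Fx = (3/40) / (3/2) = 1/20
check: Δy/Fy = (-401/1280) / (-401/64) = 1/20 ✓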